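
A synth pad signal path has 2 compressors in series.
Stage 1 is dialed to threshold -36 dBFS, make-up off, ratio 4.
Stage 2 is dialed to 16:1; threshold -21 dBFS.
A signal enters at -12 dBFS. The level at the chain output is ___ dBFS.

Stage 1: 24 dB above -36 dBFS, reduced 4:1 to 6 dB above → -30 dBFS.
Stage 2: -30 dBFS is at or below the -21 dBFS threshold — no compression; output -30 dBFS.

-30 dBFS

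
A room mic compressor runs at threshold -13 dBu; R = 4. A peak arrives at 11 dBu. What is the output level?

The input is 24 dB above the -13 dBu threshold.
At 4:1 the overshoot is divided by 4, leaving 6 dB above threshold.
That puts the output at -7 dBu.

-7 dBu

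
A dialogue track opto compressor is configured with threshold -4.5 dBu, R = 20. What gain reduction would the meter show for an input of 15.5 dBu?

19 dB

Overshoot = 15.5 − (-4.5) = 20 dB.
A 20:1 ratio leaves 1 dB of that excess.
Gain reduction = 20 − 1 = 19 dB.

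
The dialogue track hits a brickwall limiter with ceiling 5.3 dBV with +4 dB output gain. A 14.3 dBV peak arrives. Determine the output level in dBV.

At ∞:1, everything above 5.3 dBV is held at the ceiling.
Output gain then adds 4 dB: 5.3 + 4 = 9.3 dBV.

9.3 dBV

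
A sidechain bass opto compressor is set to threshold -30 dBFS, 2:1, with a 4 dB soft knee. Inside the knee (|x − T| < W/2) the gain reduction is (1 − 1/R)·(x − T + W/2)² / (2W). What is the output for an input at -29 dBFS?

x − T + W/2 = -29 − (-30) + 2 = 3.
GR = (1 − 1/2) × 3² / 8 = 0.5 × 9 / 8 = 0.5625 dB.
Output = -29 − 0.5625 = -29.5625 dBFS.

-29.5625 dBFS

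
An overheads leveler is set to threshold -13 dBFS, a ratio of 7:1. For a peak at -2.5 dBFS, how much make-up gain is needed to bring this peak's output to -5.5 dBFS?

6 dB

The peak compresses to -13 + 10.5/7 = -11.5 dBFS.
To reach -5.5 dBFS requires -5.5 − (-11.5) = 6 dB of make-up.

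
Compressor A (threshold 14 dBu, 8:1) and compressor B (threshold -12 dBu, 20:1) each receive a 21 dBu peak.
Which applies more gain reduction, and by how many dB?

A: 7 dB over, compressed to 0.875 dB over, so 6.125 dB of GR.
B: 33 dB over, compressed to 1.65 dB over, so 31.35 dB of GR.
Difference: 25.225 dB in favour of B.

B, by 25.225 dB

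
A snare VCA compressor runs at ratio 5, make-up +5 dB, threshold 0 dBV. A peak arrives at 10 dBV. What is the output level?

7 dBV

The input is 10 dB above the 0 dBV threshold.
At 5:1 the overshoot is divided by 5, leaving 2 dB above threshold.
Output = 0 + 2 = 2 dBV; make-up adds 5 dB, giving 7 dBV.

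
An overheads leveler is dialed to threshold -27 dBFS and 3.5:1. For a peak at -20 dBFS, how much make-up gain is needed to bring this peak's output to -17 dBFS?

Without make-up, output = threshold + overshoot/3.5 = -27 + 2 = -25 dBFS.
Gap to target: 8 dB.

8 dB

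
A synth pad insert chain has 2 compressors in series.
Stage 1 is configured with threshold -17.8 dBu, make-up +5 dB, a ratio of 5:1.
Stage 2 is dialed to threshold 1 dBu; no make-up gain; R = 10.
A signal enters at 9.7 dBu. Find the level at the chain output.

-7.3 dBu

Stage 1: 9.7 dBu is 27.5 dB over -17.8 dBu; at 5:1 that becomes 5.5 dB over, giving -12.3 dBu; +5 dB make-up → -7.3 dBu.
Stage 2: -7.3 dBu is at or below the 1 dBu threshold — no compression; output -7.3 dBu.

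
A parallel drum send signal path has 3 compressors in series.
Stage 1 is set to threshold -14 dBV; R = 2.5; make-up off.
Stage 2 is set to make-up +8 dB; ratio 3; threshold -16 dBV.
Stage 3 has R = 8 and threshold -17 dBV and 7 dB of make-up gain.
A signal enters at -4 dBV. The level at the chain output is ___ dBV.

-8.625 dBV

Stage 1: 10 dB above -14 dBV, reduced 2.5:1 to 4 dB above → -10 dBV.
Stage 2: -10 dBV is 6 dB over -16 dBV; at 3:1 that becomes 2 dB over, giving -14 dBV; +8 dB make-up → -6 dBV.
Stage 3: -6 dBV is 11 dB over -17 dBV; at 8:1 that becomes 1.375 dB over, giving -15.625 dBV; +7 dB make-up → -8.625 dBV.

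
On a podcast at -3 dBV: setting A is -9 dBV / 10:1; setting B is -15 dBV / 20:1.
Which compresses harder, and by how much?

A: GR = 6 − 6/10 = 5.4 dB.
B: GR = 12 − 12/20 = 11.4 dB.
B reduces 6 dB more.

B, by 6 dB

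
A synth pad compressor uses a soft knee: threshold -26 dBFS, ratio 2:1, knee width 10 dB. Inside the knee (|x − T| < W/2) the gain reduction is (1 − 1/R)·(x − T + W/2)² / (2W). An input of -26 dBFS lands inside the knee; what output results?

x − T + W/2 = -26 − (-26) + 5 = 5.
GR = (1 − 1/2) × 5² / 20 = 0.5 × 25 / 20 = 0.625 dB.
Output = -26 − 0.625 = -26.625 dBFS.

-26.625 dBFS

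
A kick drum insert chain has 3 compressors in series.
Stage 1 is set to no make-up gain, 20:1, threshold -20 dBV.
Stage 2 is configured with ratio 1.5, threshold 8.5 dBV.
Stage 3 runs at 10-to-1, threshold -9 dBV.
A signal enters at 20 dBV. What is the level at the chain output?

-18 dBV

Stage 1: 40 dB above -20 dBV, reduced 20:1 to 2 dB above → -18 dBV.
Stage 2: -18 dBV ≤ 8.5 dBV, so stage 2 doesn't engage; output -18 dBV.
Stage 3: below threshold (-18 ≤ -9); passes unchanged; output -18 dBV.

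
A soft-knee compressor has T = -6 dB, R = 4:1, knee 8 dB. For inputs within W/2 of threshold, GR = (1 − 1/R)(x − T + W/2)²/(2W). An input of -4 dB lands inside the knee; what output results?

x − T + W/2 = -4 − (-6) + 4 = 6.
GR = (1 − 1/4) × 6² / 16 = 0.75 × 36 / 16 = 1.6875 dB.
Output = -4 − 1.6875 = -5.6875 dB.

-5.6875 dB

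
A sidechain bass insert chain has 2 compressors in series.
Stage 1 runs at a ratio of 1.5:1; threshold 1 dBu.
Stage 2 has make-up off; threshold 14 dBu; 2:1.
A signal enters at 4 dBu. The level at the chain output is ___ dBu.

3 dBu

Stage 1: 4 dBu is 3 dB over 1 dBu; at 1.5:1 that becomes 2 dB over, giving 3 dBu.
Stage 2: below threshold (3 ≤ 14); passes unchanged; output 3 dBu.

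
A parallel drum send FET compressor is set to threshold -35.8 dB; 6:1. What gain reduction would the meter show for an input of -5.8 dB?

25 dB

The signal is 30 dB above threshold.
At 6:1, output sits 30/6 = 5 dB above threshold.
So the signal is attenuated by 30 − 5 = 25 dB.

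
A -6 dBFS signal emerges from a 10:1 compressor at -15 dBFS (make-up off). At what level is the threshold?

Input is 10 dB above T (since output overshoot × R = input overshoot: (-15 − T)·10 = -6 − T gives T = -16 dBFS).
Check: -16 + (-6 − (-16))/10 = -16 + 1 = -15 dBFS. ✓

-16 dBFS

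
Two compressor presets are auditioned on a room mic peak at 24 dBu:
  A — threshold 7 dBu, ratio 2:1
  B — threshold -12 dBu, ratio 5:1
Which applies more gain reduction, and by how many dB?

A: GR = 17 − 17/2 = 8.5 dB.
B: GR = 36 − 36/5 = 28.8 dB.
B applies 20.3 dB more gain reduction.

B, by 20.3 dB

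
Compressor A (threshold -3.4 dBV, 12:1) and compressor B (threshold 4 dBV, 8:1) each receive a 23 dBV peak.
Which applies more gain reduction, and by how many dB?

A, by 7.575 dB

A: GR = 26.4 − 26.4/12 = 24.2 dB.
B: GR = 19 − 19/8 = 16.625 dB.
Difference: 7.575 dB in favour of A.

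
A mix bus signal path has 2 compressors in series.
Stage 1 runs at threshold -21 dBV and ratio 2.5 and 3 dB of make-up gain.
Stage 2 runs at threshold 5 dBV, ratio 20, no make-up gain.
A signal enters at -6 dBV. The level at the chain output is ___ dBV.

-12 dBV

Stage 1: overshoot 15 dB → 15/2.5 = 6 dB → -15 dBV; +3 dB make-up → -12 dBV.
Stage 2: -12 dBV is at or below the 5 dBV threshold — no compression; output -12 dBV.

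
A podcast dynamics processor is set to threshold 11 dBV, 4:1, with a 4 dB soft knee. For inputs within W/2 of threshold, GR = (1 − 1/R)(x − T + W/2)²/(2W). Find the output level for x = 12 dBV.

11.15625 dBV

x − T + W/2 = 12 − 11 + 2 = 3.
GR = (1 − 1/4) × 3² / 8 = 0.75 × 9 / 8 = 0.84375 dB.
Output = 12 − 0.84375 = 11.15625 dBV.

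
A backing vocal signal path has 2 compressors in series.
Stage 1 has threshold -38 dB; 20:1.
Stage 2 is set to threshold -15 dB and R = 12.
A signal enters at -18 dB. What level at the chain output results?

Stage 1: 20 dB above -38 dB, reduced 20:1 to 1 dB above → -37 dB.
Stage 2: below threshold (-37 ≤ -15); passes unchanged; output -37 dB.

-37 dB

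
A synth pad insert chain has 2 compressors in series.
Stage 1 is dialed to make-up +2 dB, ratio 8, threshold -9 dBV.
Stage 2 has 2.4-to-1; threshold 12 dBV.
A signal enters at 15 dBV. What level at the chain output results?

-4 dBV

Stage 1: 15 dBV is 24 dB over -9 dBV; at 8:1 that becomes 3 dB over, giving -6 dBV; +2 dB make-up → -4 dBV.
Stage 2: below threshold (-4 ≤ 12); passes unchanged; output -4 dBV.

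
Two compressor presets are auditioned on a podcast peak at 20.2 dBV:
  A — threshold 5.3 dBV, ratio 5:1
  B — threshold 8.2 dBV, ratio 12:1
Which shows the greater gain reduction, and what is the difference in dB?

A: 14.9 dB over, compressed to 2.98 dB over, so 11.92 dB of GR.
B: 12 dB over, compressed to 1 dB over, so 11 dB of GR.
A reduces 0.92 dB more.

A, by 0.92 dB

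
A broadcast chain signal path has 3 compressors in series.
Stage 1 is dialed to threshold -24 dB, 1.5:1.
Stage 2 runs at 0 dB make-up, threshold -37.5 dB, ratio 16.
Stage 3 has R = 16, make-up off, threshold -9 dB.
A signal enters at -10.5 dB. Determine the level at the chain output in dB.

-36.09375 dB

Stage 1: 13.5 dB above -24 dB, reduced 1.5:1 to 9 dB above → -15 dB.
Stage 2: overshoot 22.5 dB → 22.5/16 = 1.40625 dB → -36.09375 dB.
Stage 3: -36.09375 dB is at or below the -9 dB threshold — no compression; output -36.09375 dB.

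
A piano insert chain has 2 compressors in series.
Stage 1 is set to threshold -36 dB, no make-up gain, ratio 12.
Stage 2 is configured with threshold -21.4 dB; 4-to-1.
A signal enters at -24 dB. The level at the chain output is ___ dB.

Stage 1: -24 dB is 12 dB over -36 dB; at 12:1 that becomes 1 dB over, giving -35 dB.
Stage 2: -35 dB is at or below the -21.4 dB threshold — no compression; output -35 dB.

-35 dB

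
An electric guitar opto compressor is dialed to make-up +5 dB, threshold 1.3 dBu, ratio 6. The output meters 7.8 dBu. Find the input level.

Remove make-up: 7.8 − 5 = 2.8 dBu.
Post-compression overshoot = 2.8 − 1.3 = 1.5 dB.
Input overshoot = R × output overshoot = 9 dB → input = 1.3 + 9 = 10.3 dBu.

10.3 dBu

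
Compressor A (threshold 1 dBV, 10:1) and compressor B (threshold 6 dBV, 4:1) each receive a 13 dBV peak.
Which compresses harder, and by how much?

A, by 5.55 dB

A: 12 dB over, compressed to 1.2 dB over, so 10.8 dB of GR.
B: 7 dB over, compressed to 1.75 dB over, so 5.25 dB of GR.
A reduces 5.55 dB more.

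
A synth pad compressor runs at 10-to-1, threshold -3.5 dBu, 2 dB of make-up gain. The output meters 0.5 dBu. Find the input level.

16.5 dBu

Before make-up, the level was 0.5 − 2 = -1.5 dBu.
The compressed level sits -1.5 − (-3.5) = 2 dB over threshold.
Input overshoot = R × output overshoot = 20 dB → input = -3.5 + 20 = 16.5 dBu.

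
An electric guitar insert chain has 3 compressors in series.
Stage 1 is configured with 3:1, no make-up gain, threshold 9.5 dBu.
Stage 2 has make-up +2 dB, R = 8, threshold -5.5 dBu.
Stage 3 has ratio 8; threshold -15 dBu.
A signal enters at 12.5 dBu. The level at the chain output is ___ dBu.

-13.3125 dBu

Stage 1: 12.5 dBu is 3 dB over 9.5 dBu; at 3:1 that becomes 1 dB over, giving 10.5 dBu.
Stage 2: overshoot 16 dB → 16/8 = 2 dB → -3.5 dBu; +2 dB make-up → -1.5 dBu.
Stage 3: 13.5 dB above -15 dBu, reduced 8:1 to 1.6875 dB above → -13.3125 dBu.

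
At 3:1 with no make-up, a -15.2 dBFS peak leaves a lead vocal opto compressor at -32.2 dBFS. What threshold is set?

-40.7 dBFS

Gain reduction = -15.2 − (-32.2) = 17 dB; output overshoot = GR / (R − 1) = 17 / 2 = 8.5 dB.
Threshold = output − output overshoot = -32.2 − 8.5 = -40.7 dBFS.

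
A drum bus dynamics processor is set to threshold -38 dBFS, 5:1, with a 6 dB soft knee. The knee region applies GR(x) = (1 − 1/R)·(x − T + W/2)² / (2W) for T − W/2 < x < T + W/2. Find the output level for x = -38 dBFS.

-38.6 dBFS

x − T + W/2 = -38 − (-38) + 3 = 3.
GR = (1 − 1/5) × 3² / 12 = 0.8 × 9 / 12 = 0.6 dB.
Output = -38 − 0.6 = -38.6 dBFS.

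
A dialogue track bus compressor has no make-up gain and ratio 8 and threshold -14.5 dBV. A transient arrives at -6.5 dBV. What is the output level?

Overshoot: -6.5 − (-14.5) = 8 dB.
At 8:1 the overshoot is divided by 8, leaving 1 dB above threshold.
So the level is -14.5 + 1 = -13.5 dBV.

-13.5 dBV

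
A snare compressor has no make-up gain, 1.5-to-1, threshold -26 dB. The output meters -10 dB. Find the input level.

Post-compression overshoot = -10 − (-26) = 16 dB.
Undo the ratio: input overshoot = 16 × 1.5 = 24 dB, giving input = -2 dB.

-2 dB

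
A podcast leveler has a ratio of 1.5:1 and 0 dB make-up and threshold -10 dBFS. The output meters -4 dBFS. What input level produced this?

The compressed level sits -4 − (-10) = 6 dB over threshold.
Input overshoot = R × output overshoot = 9 dB → input = -10 + 9 = -1 dBFS.

-1 dBFS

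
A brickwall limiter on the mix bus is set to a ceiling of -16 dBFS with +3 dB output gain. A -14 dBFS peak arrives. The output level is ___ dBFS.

-13 dBFS

The limiter clamps the peak to its -16 dBFS ceiling.
Output gain then adds 3 dB: -16 + 3 = -13 dBFS.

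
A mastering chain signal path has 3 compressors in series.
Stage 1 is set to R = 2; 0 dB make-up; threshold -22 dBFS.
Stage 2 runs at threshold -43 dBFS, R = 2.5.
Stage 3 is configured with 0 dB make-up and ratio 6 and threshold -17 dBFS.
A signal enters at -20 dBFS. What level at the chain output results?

Stage 1: overshoot 2 dB → 2/2 = 1 dB → -21 dBFS.
Stage 2: -21 dBFS is 22 dB over -43 dBFS; at 2.5:1 that becomes 8.8 dB over, giving -34.2 dBFS.
Stage 3: -34.2 dBFS is at or below the -17 dBFS threshold — no compression; output -34.2 dBFS.

-34.2 dBFS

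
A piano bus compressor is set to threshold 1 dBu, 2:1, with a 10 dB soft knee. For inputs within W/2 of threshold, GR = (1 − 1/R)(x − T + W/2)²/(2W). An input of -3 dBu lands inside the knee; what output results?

x − T + W/2 = -3 − 1 + 5 = 1.
GR = (1 − 1/2) × 1² / 20 = 0.5 × 1 / 20 = 0.025 dB.
Output = -3 − 0.025 = -3.025 dBu.

-3.025 dBu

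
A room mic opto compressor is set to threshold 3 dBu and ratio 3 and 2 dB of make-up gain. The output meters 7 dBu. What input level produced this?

Before make-up, the level was 7 − 2 = 5 dBu.
That's 2 dB above the 3 dBu threshold.
Before 3:1 compression the overshoot was 2 × 3 = 6 dB, so input = 3 + 6 = 9 dBu.

9 dBu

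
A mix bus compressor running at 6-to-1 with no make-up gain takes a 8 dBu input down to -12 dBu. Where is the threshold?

Gain reduction = 8 − (-12) = 20 dB; output overshoot = GR / (R − 1) = 20 / 5 = 4 dB.
Threshold = output − output overshoot = -12 − 4 = -16 dBu.

-16 dBu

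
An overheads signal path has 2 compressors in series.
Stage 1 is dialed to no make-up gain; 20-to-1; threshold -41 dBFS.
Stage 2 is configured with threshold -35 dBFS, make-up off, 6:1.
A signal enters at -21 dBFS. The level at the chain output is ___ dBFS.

-40 dBFS

Stage 1: 20 dB above -41 dBFS, reduced 20:1 to 1 dB above → -40 dBFS.
Stage 2: -40 dBFS ≤ -35 dBFS, so stage 2 doesn't engage; output -40 dBFS.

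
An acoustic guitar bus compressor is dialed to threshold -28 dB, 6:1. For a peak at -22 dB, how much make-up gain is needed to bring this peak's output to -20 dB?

7 dB

Overshoot 6 dB → 6/6 = 1 dB after compression, so the compressed level is -28 + 1 = -27 dB.
Make-up = target − compressed = -20 − (-27) = 7 dB.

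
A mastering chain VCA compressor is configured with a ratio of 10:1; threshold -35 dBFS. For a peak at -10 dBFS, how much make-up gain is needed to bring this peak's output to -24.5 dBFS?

The peak compresses to -35 + 25/10 = -32.5 dBFS.
To reach -24.5 dBFS requires -24.5 − (-32.5) = 8 dB of make-up.

8 dB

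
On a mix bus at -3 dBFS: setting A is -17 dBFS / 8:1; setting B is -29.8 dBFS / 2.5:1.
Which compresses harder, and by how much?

A: overshoot 14 dB → output overshoot 1.75 dB → GR 12.25 dB.
B: overshoot 26.8 dB → output overshoot 10.72 dB → GR 16.08 dB.
B applies 3.83 dB more gain reduction.

B, by 3.83 dB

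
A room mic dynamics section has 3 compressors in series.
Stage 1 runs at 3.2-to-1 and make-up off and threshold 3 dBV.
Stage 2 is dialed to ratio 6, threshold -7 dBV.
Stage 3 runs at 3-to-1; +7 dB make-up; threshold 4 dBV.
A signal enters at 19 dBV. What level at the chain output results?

Stage 1: 16 dB above 3 dBV, reduced 3.2:1 to 5 dB above → 8 dBV.
Stage 2: 8 dBV is 15 dB over -7 dBV; at 6:1 that becomes 2.5 dB over, giving -4.5 dBV.
Stage 3: -4.5 dBV is at or below the 4 dBV threshold — no compression; make-up brings it to 2.5 dBV.

2.5 dBV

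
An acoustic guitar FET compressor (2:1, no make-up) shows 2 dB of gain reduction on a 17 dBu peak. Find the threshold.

13 dBu

Input is 4 dB above T (since output overshoot × R = input overshoot: (15 − T)·2 = 17 − T gives T = 13 dBu).
Check: 13 + (17 − 13)/2 = 13 + 2 = 15 dBu. ✓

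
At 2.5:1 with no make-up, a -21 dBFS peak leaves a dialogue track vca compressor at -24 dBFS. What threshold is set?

-26 dBFS

Gain reduction = -21 − (-24) = 3 dB; output overshoot = GR / (R − 1) = 3 / 1.5 = 2 dB.
Threshold = output − output overshoot = -24 − 2 = -26 dBFS.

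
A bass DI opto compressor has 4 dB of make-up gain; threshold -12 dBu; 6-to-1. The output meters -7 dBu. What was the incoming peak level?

-6 dBu

Stripping the +4 dB make-up gives -11 dBu at the gain stage.
Post-compression overshoot = -11 − (-12) = 1 dB.
Before 6:1 compression the overshoot was 1 × 6 = 6 dB, so input = -12 + 6 = -6 dBu.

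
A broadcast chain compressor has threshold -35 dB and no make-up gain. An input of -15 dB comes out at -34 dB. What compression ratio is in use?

Input overshoot = -15 − (-35) = 20 dB; output overshoot = -34 − (-35) = 1 dB.
Ratio = 20 / 1 = 20.

20:1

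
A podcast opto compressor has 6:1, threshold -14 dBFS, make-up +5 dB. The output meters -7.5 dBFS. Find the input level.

Stripping the +5 dB make-up gives -12.5 dBFS at the gain stage.
That's 1.5 dB above the -14 dBFS threshold.
Before 6:1 compression the overshoot was 1.5 × 6 = 9 dB, so input = -14 + 9 = -5 dBFS.

-5 dBFS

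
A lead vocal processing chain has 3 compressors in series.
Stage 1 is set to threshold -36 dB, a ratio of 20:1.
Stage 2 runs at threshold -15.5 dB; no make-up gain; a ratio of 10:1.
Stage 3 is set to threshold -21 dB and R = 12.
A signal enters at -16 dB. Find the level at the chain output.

Stage 1: 20 dB above -36 dB, reduced 20:1 to 1 dB above → -35 dB.
Stage 2: below threshold (-35 ≤ -15.5); passes unchanged; output -35 dB.
Stage 3: -35 dB ≤ -21 dB, so stage 3 doesn't engage; output -35 dB.

-35 dB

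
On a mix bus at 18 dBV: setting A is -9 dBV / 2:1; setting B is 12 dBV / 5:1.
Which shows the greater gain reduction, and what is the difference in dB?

A: overshoot 27 dB → output overshoot 13.5 dB → GR 13.5 dB.
B: overshoot 6 dB → output overshoot 1.2 dB → GR 4.8 dB.
Difference: 8.7 dB in favour of A.

A, by 8.7 dB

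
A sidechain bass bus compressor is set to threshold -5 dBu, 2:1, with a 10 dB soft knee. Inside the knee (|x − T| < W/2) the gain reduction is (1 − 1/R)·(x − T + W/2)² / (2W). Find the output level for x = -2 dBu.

-3.6 dBu

x − T + W/2 = -2 − (-5) + 5 = 8.
GR = (1 − 1/2) × 8² / 20 = 0.5 × 64 / 20 = 1.6 dB.
Output = -2 − 1.6 = -3.6 dBu.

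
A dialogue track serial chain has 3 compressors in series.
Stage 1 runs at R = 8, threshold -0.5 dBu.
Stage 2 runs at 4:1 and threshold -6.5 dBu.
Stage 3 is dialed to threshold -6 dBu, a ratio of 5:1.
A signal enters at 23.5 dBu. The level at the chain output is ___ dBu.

-5.65 dBu

Stage 1: 24 dB above -0.5 dBu, reduced 8:1 to 3 dB above → 2.5 dBu.
Stage 2: 9 dB above -6.5 dBu, reduced 4:1 to 2.25 dB above → -4.25 dBu.
Stage 3: -4.25 dBu is 1.75 dB over -6 dBu; at 5:1 that becomes 0.35 dB over, giving -5.65 dBu.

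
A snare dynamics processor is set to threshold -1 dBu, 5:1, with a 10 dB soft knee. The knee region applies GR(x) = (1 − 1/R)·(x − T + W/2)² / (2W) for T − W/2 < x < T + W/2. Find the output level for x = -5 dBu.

x − T + W/2 = -5 − (-1) + 5 = 1.
GR = (1 − 1/5) × 1² / 20 = 0.8 × 1 / 20 = 0.04 dB.
Output = -5 − 0.04 = -5.04 dBu.

-5.04 dBu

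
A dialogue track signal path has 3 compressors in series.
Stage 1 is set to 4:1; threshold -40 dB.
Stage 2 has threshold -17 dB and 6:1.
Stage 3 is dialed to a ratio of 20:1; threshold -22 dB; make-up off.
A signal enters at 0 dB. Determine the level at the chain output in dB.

-30 dB

Stage 1: 40 dB above -40 dB, reduced 4:1 to 10 dB above → -30 dB.
Stage 2: below threshold (-30 ≤ -17); passes unchanged; output -30 dB.
Stage 3: -30 dB is at or below the -22 dB threshold — no compression; output -30 dB.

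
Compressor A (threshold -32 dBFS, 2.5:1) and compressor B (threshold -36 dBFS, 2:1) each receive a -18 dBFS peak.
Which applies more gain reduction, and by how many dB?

A: 14 dB over, compressed to 5.6 dB over, so 8.4 dB of GR.
B: 18 dB over, compressed to 9 dB over, so 9 dB of GR.
B reduces 0.6 dB more.

B, by 0.6 dB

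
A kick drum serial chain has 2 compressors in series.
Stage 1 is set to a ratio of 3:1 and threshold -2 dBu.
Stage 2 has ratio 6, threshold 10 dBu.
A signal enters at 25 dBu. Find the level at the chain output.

Stage 1: overshoot 27 dB → 27/3 = 9 dB → 7 dBu.
Stage 2: 7 dBu ≤ 10 dBu, so stage 2 doesn't engage; output 7 dBu.

7 dBu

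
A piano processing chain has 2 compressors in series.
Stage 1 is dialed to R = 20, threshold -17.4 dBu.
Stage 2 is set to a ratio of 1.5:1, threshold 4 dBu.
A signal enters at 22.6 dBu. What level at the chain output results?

Stage 1: 40 dB above -17.4 dBu, reduced 20:1 to 2 dB above → -15.4 dBu.
Stage 2: below threshold (-15.4 ≤ 4); passes unchanged; output -15.4 dBu.

-15.4 dBu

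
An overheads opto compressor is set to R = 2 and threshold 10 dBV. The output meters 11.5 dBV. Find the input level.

13 dBV

That's 1.5 dB above the 10 dBV threshold.
Undo the ratio: input overshoot = 1.5 × 2 = 3 dB, giving input = 13 dBV.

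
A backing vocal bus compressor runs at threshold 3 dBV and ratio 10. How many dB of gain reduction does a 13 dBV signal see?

9 dB

Overshoot = 13 − 3 = 10 dB.
At 10:1, output sits 10/10 = 1 dB above threshold.
GR = overshoot in − overshoot out = 10 − 1 = 9 dB.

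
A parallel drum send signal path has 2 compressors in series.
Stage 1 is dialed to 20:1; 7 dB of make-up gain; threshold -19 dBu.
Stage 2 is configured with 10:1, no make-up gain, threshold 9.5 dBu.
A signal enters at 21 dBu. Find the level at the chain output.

-10 dBu

Stage 1: 40 dB above -19 dBu, reduced 20:1 to 2 dB above → -17 dBu; +7 dB make-up → -10 dBu.
Stage 2: below threshold (-10 ≤ 9.5); passes unchanged; output -10 dBu.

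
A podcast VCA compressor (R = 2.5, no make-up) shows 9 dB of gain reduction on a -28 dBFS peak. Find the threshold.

Input is 15 dB above T (since output overshoot × R = input overshoot: (-37 − T)·2.5 = -28 − T gives T = -43 dBFS).
Check: -43 + (-28 − (-43))/2.5 = -43 + 6 = -37 dBFS. ✓

-43 dBFS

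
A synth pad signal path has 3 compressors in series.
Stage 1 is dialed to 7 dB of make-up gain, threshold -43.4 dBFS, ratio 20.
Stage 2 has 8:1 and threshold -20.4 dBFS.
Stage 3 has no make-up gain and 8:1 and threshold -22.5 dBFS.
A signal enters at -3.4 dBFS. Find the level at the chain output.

Stage 1: overshoot 40 dB → 40/20 = 2 dB → -41.4 dBFS; +7 dB make-up → -34.4 dBFS.
Stage 2: -34.4 dBFS ≤ -20.4 dBFS, so stage 2 doesn't engage; output -34.4 dBFS.
Stage 3: -34.4 dBFS ≤ -22.5 dBFS, so stage 3 doesn't engage; output -34.4 dBFS.

-34.4 dBFS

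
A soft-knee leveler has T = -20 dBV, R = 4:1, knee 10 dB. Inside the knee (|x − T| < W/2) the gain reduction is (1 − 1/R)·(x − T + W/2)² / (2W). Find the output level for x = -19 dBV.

x − T + W/2 = -19 − (-20) + 5 = 6.
GR = (1 − 1/4) × 6² / 20 = 0.75 × 36 / 20 = 1.35 dB.
Output = -19 − 1.35 = -20.35 dBV.

-20.35 dBV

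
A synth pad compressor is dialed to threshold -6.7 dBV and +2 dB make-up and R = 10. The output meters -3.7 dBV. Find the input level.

Remove make-up: -3.7 − 2 = -5.7 dBV.
The compressed level sits -5.7 − (-6.7) = 1 dB over threshold.
Input overshoot = R × output overshoot = 10 dB → input = -6.7 + 10 = 3.3 dBV.

3.3 dBV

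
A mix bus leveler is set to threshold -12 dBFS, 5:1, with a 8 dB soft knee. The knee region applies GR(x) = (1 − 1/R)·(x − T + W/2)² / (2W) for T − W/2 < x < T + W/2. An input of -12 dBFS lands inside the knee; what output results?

-12.8 dBFS

x − T + W/2 = -12 − (-12) + 4 = 4.
GR = (1 − 1/5) × 4² / 16 = 0.8 × 16 / 16 = 0.8 dB.
Output = -12 − 0.8 = -12.8 dBFS.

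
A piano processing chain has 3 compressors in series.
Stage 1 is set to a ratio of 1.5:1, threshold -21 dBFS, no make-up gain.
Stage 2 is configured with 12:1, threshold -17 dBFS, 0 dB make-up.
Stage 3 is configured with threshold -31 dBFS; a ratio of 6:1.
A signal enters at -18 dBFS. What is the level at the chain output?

-29 dBFS

Stage 1: overshoot 3 dB → 3/1.5 = 2 dB → -19 dBFS.
Stage 2: below threshold (-19 ≤ -17); passes unchanged; output -19 dBFS.
Stage 3: -19 dBFS is 12 dB over -31 dBFS; at 6:1 that becomes 2 dB over, giving -29 dBFS.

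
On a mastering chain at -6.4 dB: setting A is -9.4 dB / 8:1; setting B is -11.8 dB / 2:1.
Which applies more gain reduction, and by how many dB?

A: 3 dB over, compressed to 0.375 dB over, so 2.625 dB of GR.
B: 5.4 dB over, compressed to 2.7 dB over, so 2.7 dB of GR.
B reduces 0.075 dB more.

B, by 0.075 dB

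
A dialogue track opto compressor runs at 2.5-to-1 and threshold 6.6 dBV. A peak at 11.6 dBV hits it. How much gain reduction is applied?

3 dB

The signal is 5 dB above threshold.
At 2.5:1, output sits 5/2.5 = 2 dB above threshold.
Gain reduction = 5 − 2 = 3 dB.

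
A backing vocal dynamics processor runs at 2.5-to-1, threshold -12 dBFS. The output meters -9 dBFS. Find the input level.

Post-compression overshoot = -9 − (-12) = 3 dB.
Undo the ratio: input overshoot = 3 × 2.5 = 7.5 dB, giving input = -4.5 dBFS.

-4.5 dBFS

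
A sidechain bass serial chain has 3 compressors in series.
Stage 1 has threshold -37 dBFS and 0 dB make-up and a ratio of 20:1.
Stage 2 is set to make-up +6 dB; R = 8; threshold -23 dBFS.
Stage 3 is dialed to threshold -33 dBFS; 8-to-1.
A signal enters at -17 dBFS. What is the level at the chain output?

-32.625 dBFS

Stage 1: 20 dB above -37 dBFS, reduced 20:1 to 1 dB above → -36 dBFS.
Stage 2: -36 dBFS ≤ -23 dBFS, so stage 2 doesn't engage; make-up brings it to -30 dBFS.
Stage 3: -30 dBFS is 3 dB over -33 dBFS; at 8:1 that becomes 0.375 dB over, giving -32.625 dBFS.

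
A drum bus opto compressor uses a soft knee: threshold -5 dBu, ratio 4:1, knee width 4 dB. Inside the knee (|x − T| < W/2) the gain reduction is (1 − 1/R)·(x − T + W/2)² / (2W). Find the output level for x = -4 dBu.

-4.84375 dBu

x − T + W/2 = -4 − (-5) + 2 = 3.
GR = (1 − 1/4) × 3² / 8 = 0.75 × 9 / 8 = 0.84375 dB.
Output = -4 − 0.84375 = -4.84375 dBu.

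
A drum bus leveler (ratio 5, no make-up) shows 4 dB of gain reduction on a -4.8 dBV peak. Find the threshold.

Let T be the threshold. Output overshoot = (input overshoot)/R, so -8.8 − T = (-4.8 − T)/5.
5·(-8.8 − T) = -4.8 − T → 4·T = -44 − (-4.8) = -39.2.
T = -39.2/4 = -9.8 dBV.

-9.8 dBV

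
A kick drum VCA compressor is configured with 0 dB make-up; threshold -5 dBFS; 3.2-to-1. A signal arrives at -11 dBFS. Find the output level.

-11 dBFS is 6 dB below the -5 dBFS threshold, so no gain reduction is applied.
Output = input = -11 dBFS.

-11 dBFS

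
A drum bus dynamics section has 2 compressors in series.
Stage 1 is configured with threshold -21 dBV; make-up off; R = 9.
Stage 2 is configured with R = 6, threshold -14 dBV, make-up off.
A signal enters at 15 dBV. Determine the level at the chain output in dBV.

-17 dBV

Stage 1: 15 dBV is 36 dB over -21 dBV; at 9:1 that becomes 4 dB over, giving -17 dBV.
Stage 2: -17 dBV is at or below the -14 dBV threshold — no compression; output -17 dBV.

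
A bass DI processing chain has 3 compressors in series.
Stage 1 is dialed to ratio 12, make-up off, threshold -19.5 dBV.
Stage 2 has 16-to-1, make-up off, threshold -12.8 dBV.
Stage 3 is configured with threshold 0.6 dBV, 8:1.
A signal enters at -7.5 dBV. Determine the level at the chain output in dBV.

-18.5 dBV

Stage 1: -7.5 dBV is 12 dB over -19.5 dBV; at 12:1 that becomes 1 dB over, giving -18.5 dBV.
Stage 2: below threshold (-18.5 ≤ -12.8); passes unchanged; output -18.5 dBV.
Stage 3: -18.5 dBV is at or below the 0.6 dBV threshold — no compression; output -18.5 dBV.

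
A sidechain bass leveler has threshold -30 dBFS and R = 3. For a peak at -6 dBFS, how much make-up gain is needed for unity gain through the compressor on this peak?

16 dB

The peak compresses to -30 + 24/3 = -22 dBFS.
To reach -6 dBFS requires -6 − (-22) = 16 dB of make-up.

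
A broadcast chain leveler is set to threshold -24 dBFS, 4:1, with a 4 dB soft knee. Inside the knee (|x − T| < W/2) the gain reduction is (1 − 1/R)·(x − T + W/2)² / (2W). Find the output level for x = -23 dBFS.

-23.84375 dBFS

x − T + W/2 = -23 − (-24) + 2 = 3.
GR = (1 − 1/4) × 3² / 8 = 0.75 × 9 / 8 = 0.84375 dB.
Output = -23 − 0.84375 = -23.84375 dBFS.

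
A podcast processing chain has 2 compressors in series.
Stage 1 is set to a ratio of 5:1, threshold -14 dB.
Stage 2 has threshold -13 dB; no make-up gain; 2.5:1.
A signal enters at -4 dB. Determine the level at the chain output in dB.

Stage 1: overshoot 10 dB → 10/5 = 2 dB → -12 dB.
Stage 2: overshoot 1 dB → 1/2.5 = 0.4 dB → -12.6 dB.

-12.6 dB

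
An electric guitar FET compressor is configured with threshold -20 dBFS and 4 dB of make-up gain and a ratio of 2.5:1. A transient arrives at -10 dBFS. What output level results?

-12 dBFS

Overshoot: -10 − (-20) = 10 dB.
At 2.5:1 the overshoot is divided by 2.5, leaving 4 dB above threshold.
That puts the output at -16 dBFS; make-up adds 4 dB, giving -12 dBFS.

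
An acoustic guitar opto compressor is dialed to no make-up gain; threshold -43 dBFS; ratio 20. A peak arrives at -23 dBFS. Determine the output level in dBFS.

-23 dBFS sits 20 dB over threshold.
20:1 compression reduces that to 20/20 = 1 dB over.
That puts the output at -42 dBFS.

-42 dBFS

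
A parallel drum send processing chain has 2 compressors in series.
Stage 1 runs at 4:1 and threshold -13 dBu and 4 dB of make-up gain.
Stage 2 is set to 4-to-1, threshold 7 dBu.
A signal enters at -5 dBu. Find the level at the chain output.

Stage 1: -5 dBu is 8 dB over -13 dBu; at 4:1 that becomes 2 dB over, giving -11 dBu; +4 dB make-up → -7 dBu.
Stage 2: below threshold (-7 ≤ 7); passes unchanged; output -7 dBu.

-7 dBu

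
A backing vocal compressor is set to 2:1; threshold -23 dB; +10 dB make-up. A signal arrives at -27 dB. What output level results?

-27 dB is 4 dB below the -23 dB threshold, so no gain reduction is applied.
Make-up gain adds 10 dB: -27 + 10 = -17 dB.

-17 dB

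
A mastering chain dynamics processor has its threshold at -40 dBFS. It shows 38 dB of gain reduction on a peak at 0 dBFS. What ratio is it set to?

20:1

Input overshoot = 0 − (-40) = 40 dB.
Output overshoot = 40 − 38 = 2 dB.
Ratio = input overshoot / output overshoot = 40 / 2 = 20.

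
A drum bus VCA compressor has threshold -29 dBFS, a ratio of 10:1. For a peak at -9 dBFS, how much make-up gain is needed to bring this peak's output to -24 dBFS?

3 dB

The peak compresses to -29 + 20/10 = -27 dBFS.
To reach -24 dBFS requires -24 − (-27) = 3 dB of make-up.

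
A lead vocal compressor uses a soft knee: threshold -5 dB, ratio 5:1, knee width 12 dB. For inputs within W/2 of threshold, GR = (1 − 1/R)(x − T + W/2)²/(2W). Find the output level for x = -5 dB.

-6.2 dB

x − T + W/2 = -5 − (-5) + 6 = 6.
GR = (1 − 1/5) × 6² / 24 = 0.8 × 36 / 24 = 1.2 dB.
Output = -5 − 1.2 = -6.2 dB.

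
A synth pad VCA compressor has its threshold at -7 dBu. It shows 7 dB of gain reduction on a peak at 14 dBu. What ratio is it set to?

Input overshoot = 14 − (-7) = 21 dB.
Output overshoot = 21 − 7 = 14 dB.
Ratio = input overshoot / output overshoot = 21 / 14 = 1.5.

1.5:1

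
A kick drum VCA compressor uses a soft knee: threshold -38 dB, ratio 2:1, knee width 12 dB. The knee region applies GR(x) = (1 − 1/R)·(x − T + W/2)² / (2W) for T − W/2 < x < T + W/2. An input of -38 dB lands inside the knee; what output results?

-38.75 dB

x − T + W/2 = -38 − (-38) + 6 = 6.
GR = (1 − 1/2) × 6² / 24 = 0.5 × 36 / 24 = 0.75 dB.
Output = -38 − 0.75 = -38.75 dB.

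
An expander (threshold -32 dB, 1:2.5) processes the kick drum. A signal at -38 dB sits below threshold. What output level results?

-47 dB

Below threshold, a 1:2.5 expander applies gain = (2.5−1)×(T − x) of attenuation.
(2.5−1) × 6 = 9 dB, so output = -38 − 9 = -47 dB.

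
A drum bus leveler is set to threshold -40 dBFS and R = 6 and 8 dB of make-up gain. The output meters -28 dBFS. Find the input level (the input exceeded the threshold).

Remove make-up: -28 − 8 = -36 dBFS.
The compressed level sits -36 − (-40) = 4 dB over threshold.
Before 6:1 compression the overshoot was 4 × 6 = 24 dB, so input = -40 + 24 = -16 dBFS.

-16 dBFS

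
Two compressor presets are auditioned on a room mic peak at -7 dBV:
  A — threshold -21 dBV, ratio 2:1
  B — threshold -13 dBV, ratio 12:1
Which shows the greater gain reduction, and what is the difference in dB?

A, by 1.5 dB

A: 14 dB over, compressed to 7 dB over, so 7 dB of GR.
B: 6 dB over, compressed to 0.5 dB over, so 5.5 dB of GR.
Difference: 1.5 dB in favour of A.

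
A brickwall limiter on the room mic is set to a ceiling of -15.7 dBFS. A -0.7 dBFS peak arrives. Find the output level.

At ∞:1, everything above -15.7 dBFS is held at the ceiling.

-15.7 dBFS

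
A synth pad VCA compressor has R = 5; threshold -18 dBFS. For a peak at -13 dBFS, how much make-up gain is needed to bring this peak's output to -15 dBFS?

2 dB

Without make-up, output = threshold + overshoot/5 = -18 + 1 = -17 dBFS.
Gap to target: 2 dB.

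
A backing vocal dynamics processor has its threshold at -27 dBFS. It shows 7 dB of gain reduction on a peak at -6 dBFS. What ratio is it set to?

1.5:1

Input overshoot = -6 − (-27) = 21 dB.
Output overshoot = 21 − 7 = 14 dB.
Ratio = input overshoot / output overshoot = 21 / 14 = 1.5.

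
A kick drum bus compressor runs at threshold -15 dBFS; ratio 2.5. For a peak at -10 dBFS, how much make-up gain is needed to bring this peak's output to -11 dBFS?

2 dB

Overshoot 5 dB → 5/2.5 = 2 dB after compression, so the compressed level is -15 + 2 = -13 dBFS.
Make-up = target − compressed = -11 − (-13) = 2 dB.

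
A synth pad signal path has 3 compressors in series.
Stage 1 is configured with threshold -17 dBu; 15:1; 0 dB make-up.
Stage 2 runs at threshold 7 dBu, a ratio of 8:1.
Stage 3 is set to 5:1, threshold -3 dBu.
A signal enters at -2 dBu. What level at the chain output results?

-16 dBu

Stage 1: 15 dB above -17 dBu, reduced 15:1 to 1 dB above → -16 dBu.
Stage 2: below threshold (-16 ≤ 7); passes unchanged; output -16 dBu.
Stage 3: -16 dBu ≤ -3 dBu, so stage 3 doesn't engage; output -16 dBu.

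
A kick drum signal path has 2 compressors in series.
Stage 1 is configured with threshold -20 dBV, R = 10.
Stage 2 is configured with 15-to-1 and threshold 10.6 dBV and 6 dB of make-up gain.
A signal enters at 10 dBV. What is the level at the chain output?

Stage 1: overshoot 30 dB → 30/10 = 3 dB → -17 dBV.
Stage 2: below threshold (-17 ≤ 10.6); passes unchanged; make-up brings it to -11 dBV.

-11 dBV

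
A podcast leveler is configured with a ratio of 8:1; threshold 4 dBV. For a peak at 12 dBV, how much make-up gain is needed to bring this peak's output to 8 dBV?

3 dB

Without make-up, output = threshold + overshoot/8 = 4 + 1 = 5 dBV.
Gap to target: 3 dB.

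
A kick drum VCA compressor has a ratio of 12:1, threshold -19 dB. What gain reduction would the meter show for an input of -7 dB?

11 dB

The signal is 12 dB above threshold.
After 12:1 compression the overshoot becomes 12/12 = 1 dB.
GR = overshoot in − overshoot out = 12 − 1 = 11 dB.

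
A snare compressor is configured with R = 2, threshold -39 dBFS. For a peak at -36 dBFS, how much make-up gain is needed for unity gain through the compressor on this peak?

1.5 dB

Overshoot 3 dB → 3/2 = 1.5 dB after compression, so the compressed level is -39 + 1.5 = -37.5 dBFS.
Make-up = target − compressed = -36 − (-37.5) = 1.5 dB.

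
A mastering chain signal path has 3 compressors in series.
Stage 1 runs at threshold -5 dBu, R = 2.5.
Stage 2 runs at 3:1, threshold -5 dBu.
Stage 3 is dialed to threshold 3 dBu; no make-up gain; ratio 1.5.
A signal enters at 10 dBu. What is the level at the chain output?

Stage 1: 15 dB above -5 dBu, reduced 2.5:1 to 6 dB above → 1 dBu.
Stage 2: 6 dB above -5 dBu, reduced 3:1 to 2 dB above → -3 dBu.
Stage 3: -3 dBu ≤ 3 dBu, so stage 3 doesn't engage; output -3 dBu.

-3 dBu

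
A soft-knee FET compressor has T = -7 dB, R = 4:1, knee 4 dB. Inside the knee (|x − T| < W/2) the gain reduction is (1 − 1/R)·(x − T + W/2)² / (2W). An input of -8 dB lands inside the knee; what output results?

x − T + W/2 = -8 − (-7) + 2 = 1.
GR = (1 − 1/4) × 1² / 8 = 0.75 × 1 / 8 = 0.09375 dB.
Output = -8 − 0.09375 = -8.09375 dB.

-8.09375 dB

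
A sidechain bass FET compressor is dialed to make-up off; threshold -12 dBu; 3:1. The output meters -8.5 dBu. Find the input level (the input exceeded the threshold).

-1.5 dBu

Post-compression overshoot = -8.5 − (-12) = 3.5 dB.
Input overshoot = R × output overshoot = 10.5 dB → input = -12 + 10.5 = -1.5 dBu.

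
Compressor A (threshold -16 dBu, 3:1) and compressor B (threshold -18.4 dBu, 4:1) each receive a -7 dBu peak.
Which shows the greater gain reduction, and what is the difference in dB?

A: 9 dB over, compressed to 3 dB over, so 6 dB of GR.
B: 11.4 dB over, compressed to 2.85 dB over, so 8.55 dB of GR.
B applies 2.55 dB more gain reduction.

B, by 2.55 dB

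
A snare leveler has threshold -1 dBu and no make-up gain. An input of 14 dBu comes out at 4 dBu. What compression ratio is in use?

Input overshoot = 14 − (-1) = 15 dB; output overshoot = 4 − (-1) = 5 dB.
Ratio = 15 / 5 = 3.

3:1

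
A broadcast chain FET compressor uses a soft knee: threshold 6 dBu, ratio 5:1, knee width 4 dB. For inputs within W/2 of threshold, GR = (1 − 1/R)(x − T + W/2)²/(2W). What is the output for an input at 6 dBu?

5.6 dBu

x − T + W/2 = 6 − 6 + 2 = 2.
GR = (1 − 1/5) × 2² / 8 = 0.8 × 4 / 8 = 0.4 dB.
Output = 6 − 0.4 = 5.6 dBu.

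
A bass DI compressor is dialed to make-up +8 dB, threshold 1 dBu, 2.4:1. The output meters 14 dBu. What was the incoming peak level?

Remove make-up: 14 − 8 = 6 dBu.
Post-compression overshoot = 6 − 1 = 5 dB.
Input overshoot = R × output overshoot = 12 dB → input = 1 + 12 = 13 dBu.

13 dBu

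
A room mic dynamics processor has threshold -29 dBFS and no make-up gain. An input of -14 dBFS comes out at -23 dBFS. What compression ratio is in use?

Input overshoot = -14 − (-29) = 15 dB; output overshoot = -23 − (-29) = 6 dB.
Ratio = 15 / 6 = 2.5.

2.5:1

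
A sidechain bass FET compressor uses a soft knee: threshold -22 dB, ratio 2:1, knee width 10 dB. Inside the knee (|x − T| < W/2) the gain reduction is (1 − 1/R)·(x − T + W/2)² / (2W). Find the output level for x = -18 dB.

x − T + W/2 = -18 − (-22) + 5 = 9.
GR = (1 − 1/2) × 9² / 20 = 0.5 × 81 / 20 = 2.025 dB.
Output = -18 − 2.025 = -20.025 dB.

-20.025 dB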